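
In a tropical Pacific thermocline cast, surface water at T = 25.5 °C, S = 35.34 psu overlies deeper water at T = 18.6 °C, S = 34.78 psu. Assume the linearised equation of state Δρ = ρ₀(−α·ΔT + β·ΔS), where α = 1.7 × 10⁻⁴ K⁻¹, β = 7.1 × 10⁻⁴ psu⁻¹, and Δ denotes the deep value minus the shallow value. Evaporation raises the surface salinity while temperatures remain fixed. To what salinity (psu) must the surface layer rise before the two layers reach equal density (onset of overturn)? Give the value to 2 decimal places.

36.43 psu

Neutral buoyancy requires −α(T_deep − T_surf) + β(S_deep − S_surf′) = 0.
S_surf′ = S_deep − (α/β)·ΔT = 34.78 − (1.7 × 10⁻⁴/7.1 × 10⁻⁴)·(-6.9) = 36.4321 psu.
Increase required: 36.4321 − 35.34 = 1.0921 psu.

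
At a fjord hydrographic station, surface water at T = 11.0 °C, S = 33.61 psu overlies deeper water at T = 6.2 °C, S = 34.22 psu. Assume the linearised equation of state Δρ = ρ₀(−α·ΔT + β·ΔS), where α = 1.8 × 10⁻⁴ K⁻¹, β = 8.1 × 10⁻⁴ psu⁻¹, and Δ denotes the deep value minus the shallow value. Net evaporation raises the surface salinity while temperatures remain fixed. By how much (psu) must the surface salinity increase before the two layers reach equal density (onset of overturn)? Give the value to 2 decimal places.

1.68 psu

Neutral buoyancy requires −α(T_deep − T_surf) + β(S_deep − S_surf′) = 0.
S_surf′ = S_deep − (α/β)·ΔT = 34.22 − (1.8 × 10⁻⁴/8.1 × 10⁻⁴)·(-4.8) = 35.2867 psu.
Increase required: 35.2867 − 33.61 = 1.6767 psu.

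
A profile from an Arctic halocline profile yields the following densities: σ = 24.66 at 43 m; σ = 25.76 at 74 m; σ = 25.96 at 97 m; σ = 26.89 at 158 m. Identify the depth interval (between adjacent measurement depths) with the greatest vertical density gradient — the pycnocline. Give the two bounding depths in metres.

Compute the density gradient over each adjacent pair:
  43–74 m: Δρ/Δz = 1.10/31 = 0.035 kg m⁻⁴
  74–97 m: Δρ/Δz = 0.20/23 = 8.7 × 10⁻³ kg m⁻⁴
  97–158 m: Δρ/Δz = 0.93/61 = 0.015 kg m⁻⁴
The largest gradient is in the 43–74 m interval — the pycnocline.

43–74 m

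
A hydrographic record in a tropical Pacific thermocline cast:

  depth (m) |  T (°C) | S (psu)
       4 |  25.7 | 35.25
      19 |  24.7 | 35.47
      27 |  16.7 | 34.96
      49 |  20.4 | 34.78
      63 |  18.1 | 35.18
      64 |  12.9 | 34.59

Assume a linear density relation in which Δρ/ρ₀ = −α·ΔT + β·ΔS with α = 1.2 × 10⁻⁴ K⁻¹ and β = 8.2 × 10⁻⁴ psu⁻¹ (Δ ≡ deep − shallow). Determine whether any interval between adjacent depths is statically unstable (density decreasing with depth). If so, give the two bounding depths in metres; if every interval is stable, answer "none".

Evaluate Δρ/ρ₀ = −αΔT + βΔS across each adjacent pair:
  4–19 m: −αΔT+βΔS = −(1.2 × 10⁻⁴)(-1.0)+(8.2 × 10⁻⁴)(+0.22) = 3.0 × 10⁻⁴ → stable
  19–27 m: −αΔT+βΔS = −(1.2 × 10⁻⁴)(-8.0)+(8.2 × 10⁻⁴)(-0.51) = 5.4 × 10⁻⁴ → stable
  27–49 m: −αΔT+βΔS = −(1.2 × 10⁻⁴)(+3.7)+(8.2 × 10⁻⁴)(-0.18) = -5.9 × 10⁻⁴ → UNSTABLE
  49–63 m: −αΔT+βΔS = −(1.2 × 10⁻⁴)(-2.3)+(8.2 × 10⁻⁴)(+0.40) = 6.0 × 10⁻⁴ → stable
  63–64 m: −αΔT+βΔS = −(1.2 × 10⁻⁴)(-5.2)+(8.2 × 10⁻⁴)(-0.59) = 1.4 × 10⁻⁴ → stable
The 27–49 m interval has Δρ < 0: lighter water underlies denser water.

27–49 m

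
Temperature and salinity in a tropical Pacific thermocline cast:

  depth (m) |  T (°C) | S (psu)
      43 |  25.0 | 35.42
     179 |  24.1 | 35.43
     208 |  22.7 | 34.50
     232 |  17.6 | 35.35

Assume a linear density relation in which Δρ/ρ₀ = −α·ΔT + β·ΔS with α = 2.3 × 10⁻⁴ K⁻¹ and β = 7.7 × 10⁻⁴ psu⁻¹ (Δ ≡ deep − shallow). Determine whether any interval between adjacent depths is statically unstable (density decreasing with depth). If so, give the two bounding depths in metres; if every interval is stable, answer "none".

179–208 m

Evaluate Δρ/ρ₀ = −αΔT + βΔS across each adjacent pair:
  43–179 m: −αΔT+βΔS = −(2.3 × 10⁻⁴)(-0.9)+(7.7 × 10⁻⁴)(+0.01) = 2.1 × 10⁻⁴ → stable
  179–208 m: −αΔT+βΔS = −(2.3 × 10⁻⁴)(-1.4)+(7.7 × 10⁻⁴)(-0.93) = -3.9 × 10⁻⁴ → UNSTABLE
  208–232 m: −αΔT+βΔS = −(2.3 × 10⁻⁴)(-5.1)+(7.7 × 10⁻⁴)(+0.85) = 1.8 × 10⁻³ → stable
The 179–208 m interval has Δρ < 0: lighter water underlies denser water.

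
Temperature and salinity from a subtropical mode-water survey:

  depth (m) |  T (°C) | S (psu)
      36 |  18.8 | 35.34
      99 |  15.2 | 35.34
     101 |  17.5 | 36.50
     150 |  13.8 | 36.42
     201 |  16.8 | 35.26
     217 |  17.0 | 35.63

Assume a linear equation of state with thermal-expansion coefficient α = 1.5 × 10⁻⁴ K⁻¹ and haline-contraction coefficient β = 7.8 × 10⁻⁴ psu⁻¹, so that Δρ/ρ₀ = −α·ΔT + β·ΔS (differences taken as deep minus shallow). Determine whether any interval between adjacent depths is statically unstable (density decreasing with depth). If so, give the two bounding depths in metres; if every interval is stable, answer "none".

150–201 m

Evaluate Δρ/ρ₀ = −αΔT + βΔS across each adjacent pair:
  36–99 m: −αΔT+βΔS = −(1.5 × 10⁻⁴)(-3.6)+(7.8 × 10⁻⁴)(+0.00) = 5.4 × 10⁻⁴ → stable
  99–101 m: −αΔT+βΔS = −(1.5 × 10⁻⁴)(+2.3)+(7.8 × 10⁻⁴)(+1.16) = 5.6 × 10⁻⁴ → stable
  101–150 m: −αΔT+βΔS = −(1.5 × 10⁻⁴)(-3.7)+(7.8 × 10⁻⁴)(-0.08) = 4.9 × 10⁻⁴ → stable
  150–201 m: −αΔT+βΔS = −(1.5 × 10⁻⁴)(+3.0)+(7.8 × 10⁻⁴)(-1.16) = -1.4 × 10⁻³ → UNSTABLE
  201–217 m: −αΔT+βΔS = −(1.5 × 10⁻⁴)(+0.2)+(7.8 × 10⁻⁴)(+0.37) = 2.6 × 10⁻⁴ → stable
The 150–201 m interval has Δρ < 0: lighter water underlies denser water.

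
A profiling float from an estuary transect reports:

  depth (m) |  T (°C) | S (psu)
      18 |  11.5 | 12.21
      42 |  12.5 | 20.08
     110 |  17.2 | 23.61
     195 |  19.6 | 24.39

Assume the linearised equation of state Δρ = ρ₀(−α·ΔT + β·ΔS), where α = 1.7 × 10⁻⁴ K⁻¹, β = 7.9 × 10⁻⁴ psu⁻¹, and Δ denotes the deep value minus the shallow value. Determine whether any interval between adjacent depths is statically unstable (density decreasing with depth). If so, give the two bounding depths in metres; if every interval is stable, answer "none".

none

Evaluate Δρ/ρ₀ = −αΔT + βΔS across each adjacent pair:
  18–42 m: −αΔT+βΔS = −(1.7 × 10⁻⁴)(+1.0)+(7.9 × 10⁻⁴)(+7.87) = 6.0 × 10⁻³ → stable
  42–110 m: −αΔT+βΔS = −(1.7 × 10⁻⁴)(+4.7)+(7.9 × 10⁻⁴)(+3.53) = 2.0 × 10⁻³ → stable
  110–195 m: −αΔT+βΔS = −(1.7 × 10⁻⁴)(+2.4)+(7.9 × 10⁻⁴)(+0.78) = 2.1 × 10⁻⁴ → stable
Every interval has Δρ > 0: the column is stably stratified throughout.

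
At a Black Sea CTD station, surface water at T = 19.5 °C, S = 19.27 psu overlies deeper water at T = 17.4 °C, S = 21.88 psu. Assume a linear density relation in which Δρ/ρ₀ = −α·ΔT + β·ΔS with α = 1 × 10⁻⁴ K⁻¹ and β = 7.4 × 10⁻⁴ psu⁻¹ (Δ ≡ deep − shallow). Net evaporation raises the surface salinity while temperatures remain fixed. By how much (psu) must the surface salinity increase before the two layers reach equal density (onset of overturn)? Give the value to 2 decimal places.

Neutral buoyancy requires −α(T_deep − T_surf) + β(S_deep − S_surf′) = 0.
S_surf′ = S_deep − (α/β)·ΔT = 21.88 − (1 × 10⁻⁴/7.4 × 10⁻⁴)·(-2.1) = 22.1638 psu.
Increase required: 22.1638 − 19.27 = 2.8938 psu.

2.89 psu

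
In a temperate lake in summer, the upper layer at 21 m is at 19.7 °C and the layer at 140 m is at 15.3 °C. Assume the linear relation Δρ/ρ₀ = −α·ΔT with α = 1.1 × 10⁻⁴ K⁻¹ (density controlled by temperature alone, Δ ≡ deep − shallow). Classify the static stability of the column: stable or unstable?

stable

ΔT = 15.3 − 19.7 = -4.4 K, so Δρ/ρ₀ = −αΔT = 4.84 × 10⁻⁴.
Δρ/ρ₀ > 0, so Δρ > 0: deeper water is denser → statically stable.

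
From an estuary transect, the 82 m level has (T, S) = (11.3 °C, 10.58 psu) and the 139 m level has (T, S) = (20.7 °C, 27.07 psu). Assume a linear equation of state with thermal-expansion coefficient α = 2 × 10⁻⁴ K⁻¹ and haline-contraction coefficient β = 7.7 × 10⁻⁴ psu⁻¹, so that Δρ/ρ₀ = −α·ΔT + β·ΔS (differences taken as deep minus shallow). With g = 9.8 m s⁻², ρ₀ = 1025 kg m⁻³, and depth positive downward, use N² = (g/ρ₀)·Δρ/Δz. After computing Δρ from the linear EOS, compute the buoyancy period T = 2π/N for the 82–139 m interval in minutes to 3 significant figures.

ΔT = +9.4 K, ΔS = +16.49 psu (deep − shallow).
Δρ/ρ₀ = −αΔT + βΔS = -1.88 × 10⁻³ + 0.0126973 = 0.0108173, so Δρ ≈ 11.09 kg m⁻³.
N² = (g/ρ₀)·Δρ/Δz = g·(Δρ/ρ₀)/Δz = 9.8 × 0.0108173 / 57 = 1.8598 × 10⁻³ s⁻².
N = √(1.8598 × 10⁻³) = 0.043125 rad s⁻¹ → T = 2π/N = 145.70 s = 2.4283 min ≈ 2.43 min.

2.43 min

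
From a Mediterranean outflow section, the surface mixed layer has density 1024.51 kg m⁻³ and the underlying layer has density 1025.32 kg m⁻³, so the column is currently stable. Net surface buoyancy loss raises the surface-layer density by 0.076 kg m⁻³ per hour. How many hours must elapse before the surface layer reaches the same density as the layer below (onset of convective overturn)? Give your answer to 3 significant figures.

Density deficit of the surface layer: 1025.32 − 1024.51 = 0.81 kg m⁻³.
Required change = 0.81 / 0.076 = 10.7 hours.

10.7 hours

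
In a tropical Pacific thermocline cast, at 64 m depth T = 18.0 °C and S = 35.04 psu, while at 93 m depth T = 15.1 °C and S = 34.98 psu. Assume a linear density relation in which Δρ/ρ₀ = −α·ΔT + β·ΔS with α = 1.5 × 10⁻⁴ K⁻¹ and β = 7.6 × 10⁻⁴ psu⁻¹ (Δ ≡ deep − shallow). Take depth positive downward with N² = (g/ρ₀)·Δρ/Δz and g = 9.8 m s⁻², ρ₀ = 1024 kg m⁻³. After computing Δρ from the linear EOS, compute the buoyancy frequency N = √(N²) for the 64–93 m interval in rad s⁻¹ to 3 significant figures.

ΔT = -2.9 K, ΔS = -0.06 psu (deep − shallow).
Δρ/ρ₀ = −αΔT + βΔS = 4.35 × 10⁻⁴ − 4.56 × 10⁻⁵ = 3.894 × 10⁻⁴, so Δρ ≈ 0.3987 kg m⁻³.
N² = (g/ρ₀)·Δρ/Δz = g·(Δρ/ρ₀)/Δz = 9.8 × 3.894 × 10⁻⁴ / 29 = 1.3159 × 10⁻⁴ s⁻².
N = √(1.3159 × 10⁻⁴) = 0.011471 rad s⁻¹ ≈ 0.0115 rad s⁻¹.

0.0115 rad s⁻¹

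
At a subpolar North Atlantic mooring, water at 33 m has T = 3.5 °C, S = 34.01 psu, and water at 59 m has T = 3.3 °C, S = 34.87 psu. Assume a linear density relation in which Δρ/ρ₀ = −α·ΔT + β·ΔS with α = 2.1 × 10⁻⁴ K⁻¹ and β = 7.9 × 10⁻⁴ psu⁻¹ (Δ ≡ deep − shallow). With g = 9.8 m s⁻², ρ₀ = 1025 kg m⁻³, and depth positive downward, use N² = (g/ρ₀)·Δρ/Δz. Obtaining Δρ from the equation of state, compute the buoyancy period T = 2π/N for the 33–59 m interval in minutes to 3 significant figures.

ΔT = -0.2 K, ΔS = +0.86 psu (deep − shallow).
Δρ/ρ₀ = −αΔT + βΔS = 4.20 × 10⁻⁵ + 6.794 × 10⁻⁴ = 7.214 × 10⁻⁴, so Δρ ≈ 0.7394 kg m⁻³.
N² = (g/ρ₀)·Δρ/Δz = g·(Δρ/ρ₀)/Δz = 9.8 × 7.214 × 10⁻⁴ / 26 = 2.7191 × 10⁻⁴ s⁻².
N = √(2.7191 × 10⁻⁴) = 0.016490 rad s⁻¹ → T = 2π/N = 381.03 s = 6.3505 min ≈ 6.35 min.

6.35 min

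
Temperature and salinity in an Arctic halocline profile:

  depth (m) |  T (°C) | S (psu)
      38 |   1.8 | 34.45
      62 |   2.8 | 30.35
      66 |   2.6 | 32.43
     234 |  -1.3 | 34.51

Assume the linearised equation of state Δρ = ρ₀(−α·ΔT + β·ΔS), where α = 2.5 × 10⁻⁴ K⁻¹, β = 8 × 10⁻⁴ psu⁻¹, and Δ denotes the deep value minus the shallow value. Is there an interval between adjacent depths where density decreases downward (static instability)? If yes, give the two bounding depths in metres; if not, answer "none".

Evaluate Δρ/ρ₀ = −αΔT + βΔS across each adjacent pair:
  38–62 m: −αΔT+βΔS = −(2.5 × 10⁻⁴)(+1.0)+(8 × 10⁻⁴)(-4.10) = -3.5 × 10⁻³ → UNSTABLE
  62–66 m: −αΔT+βΔS = −(2.5 × 10⁻⁴)(-0.2)+(8 × 10⁻⁴)(+2.08) = 1.7 × 10⁻³ → stable
  66–234 m: −αΔT+βΔS = −(2.5 × 10⁻⁴)(-3.9)+(8 × 10⁻⁴)(+2.08) = 2.6 × 10⁻³ → stable
The 38–62 m interval has Δρ < 0: lighter water underlies denser water.

38–62 m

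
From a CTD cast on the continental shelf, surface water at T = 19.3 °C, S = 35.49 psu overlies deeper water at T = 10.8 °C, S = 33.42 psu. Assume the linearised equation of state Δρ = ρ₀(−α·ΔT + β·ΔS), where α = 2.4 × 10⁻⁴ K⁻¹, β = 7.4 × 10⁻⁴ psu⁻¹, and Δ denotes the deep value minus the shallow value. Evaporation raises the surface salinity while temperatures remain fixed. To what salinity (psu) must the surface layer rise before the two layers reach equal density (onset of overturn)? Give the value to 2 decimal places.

Neutral buoyancy requires −α(T_deep − T_surf) + β(S_deep − S_surf′) = 0.
S_surf′ = S_deep − (α/β)·ΔT = 33.42 − (2.4 × 10⁻⁴/7.4 × 10⁻⁴)·(-8.5) = 36.1768 psu.
Increase required: 36.1768 − 35.49 = 0.6868 psu.

36.18 psu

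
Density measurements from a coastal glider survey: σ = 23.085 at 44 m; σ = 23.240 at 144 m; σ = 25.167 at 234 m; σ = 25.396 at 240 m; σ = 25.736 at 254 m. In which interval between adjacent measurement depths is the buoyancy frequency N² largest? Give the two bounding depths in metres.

234–240 m

Compute the density gradient over each adjacent pair:
  44–144 m: Δρ/Δz = 0.155/100 = 1.5 × 10⁻³ kg m⁻⁴
  144–234 m: Δρ/Δz = 1.927/90 = 0.021 kg m⁻⁴
  234–240 m: Δρ/Δz = 0.229/6 = 0.038 kg m⁻⁴
  240–254 m: Δρ/Δz = 0.340/14 = 0.024 kg m⁻⁴
The largest gradient is in the 234–240 m interval — the pycnocline.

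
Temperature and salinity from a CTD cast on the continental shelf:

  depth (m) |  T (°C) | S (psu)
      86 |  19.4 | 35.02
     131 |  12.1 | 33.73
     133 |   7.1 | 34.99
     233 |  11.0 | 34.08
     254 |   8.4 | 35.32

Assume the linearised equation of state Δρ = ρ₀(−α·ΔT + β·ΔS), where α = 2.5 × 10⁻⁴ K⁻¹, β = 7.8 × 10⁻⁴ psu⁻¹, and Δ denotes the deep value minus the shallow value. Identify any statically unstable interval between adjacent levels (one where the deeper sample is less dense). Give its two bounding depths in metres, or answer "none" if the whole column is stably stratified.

133–233 m

Evaluate Δρ/ρ₀ = −αΔT + βΔS across each adjacent pair:
  86–131 m: −αΔT+βΔS = −(2.5 × 10⁻⁴)(-7.3)+(7.8 × 10⁻⁴)(-1.29) = 8.2 × 10⁻⁴ → stable
  131–133 m: −αΔT+βΔS = −(2.5 × 10⁻⁴)(-5.0)+(7.8 × 10⁻⁴)(+1.26) = 2.2 × 10⁻³ → stable
  133–233 m: −αΔT+βΔS = −(2.5 × 10⁻⁴)(+3.9)+(7.8 × 10⁻⁴)(-0.91) = -1.7 × 10⁻³ → UNSTABLE
  233–254 m: −αΔT+βΔS = −(2.5 × 10⁻⁴)(-2.6)+(7.8 × 10⁻⁴)(+1.24) = 1.6 × 10⁻³ → stable
The 133–233 m interval has Δρ < 0: lighter water underlies denser water.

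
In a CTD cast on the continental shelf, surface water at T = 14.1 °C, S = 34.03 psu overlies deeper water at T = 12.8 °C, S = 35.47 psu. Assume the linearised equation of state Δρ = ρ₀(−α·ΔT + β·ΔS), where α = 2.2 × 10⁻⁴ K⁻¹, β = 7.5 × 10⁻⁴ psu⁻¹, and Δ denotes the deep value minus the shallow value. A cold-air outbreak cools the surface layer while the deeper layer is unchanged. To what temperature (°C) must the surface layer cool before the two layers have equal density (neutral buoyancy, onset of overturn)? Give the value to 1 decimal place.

7.9 °C

Neutral buoyancy requires Δρ = 0, i.e. −α(T_deep − T_surf′) + β(S_deep − S_surf) = 0.
T_surf′ = T_deep − (β/α)·ΔS = 12.8 − (7.5 × 10⁻⁴/2.2 × 10⁻⁴)·(+1.44) = 7.891 °C.
Cooling required: 14.1 − (7.891) = 6.209 °C.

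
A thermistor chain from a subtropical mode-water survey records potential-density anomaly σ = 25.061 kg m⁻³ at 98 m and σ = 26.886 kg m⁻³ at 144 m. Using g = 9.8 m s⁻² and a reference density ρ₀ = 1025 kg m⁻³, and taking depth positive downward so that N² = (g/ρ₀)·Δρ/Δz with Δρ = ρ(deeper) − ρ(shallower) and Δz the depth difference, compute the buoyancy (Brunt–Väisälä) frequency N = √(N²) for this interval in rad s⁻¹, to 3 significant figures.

0.0195 rad s⁻¹

Δρ = 1026.886 − 1025.061 = 1.825 kg m⁻³ over Δz = 144 − 98 = 46 m.
N² = (9.8/1025) × (1.825/46) = 3.7932 × 10⁻⁴ s⁻².
N = √(3.7932 × 10⁻⁴) = 0.019476 rad s⁻¹ ≈ 0.0195 rad s⁻¹.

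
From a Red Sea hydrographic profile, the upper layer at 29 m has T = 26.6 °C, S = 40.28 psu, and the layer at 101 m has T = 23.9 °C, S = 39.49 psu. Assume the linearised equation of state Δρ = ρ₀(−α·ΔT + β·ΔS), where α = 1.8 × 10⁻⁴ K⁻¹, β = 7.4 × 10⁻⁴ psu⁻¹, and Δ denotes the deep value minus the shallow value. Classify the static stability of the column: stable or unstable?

ΔT = 23.9 − 26.6 = -2.7 K and ΔS = 39.49 − 40.28 = -0.79 psu (deep − shallow).
−αΔT = 4.86 × 10⁻⁴; βΔS = -5.846 × 10⁻⁴; sum Δρ/ρ₀ = -9.86 × 10⁻⁵.
Δρ/ρ₀ < 0, so Δρ < 0: deeper water is lighter → statically unstable; the column would overturn.

unstable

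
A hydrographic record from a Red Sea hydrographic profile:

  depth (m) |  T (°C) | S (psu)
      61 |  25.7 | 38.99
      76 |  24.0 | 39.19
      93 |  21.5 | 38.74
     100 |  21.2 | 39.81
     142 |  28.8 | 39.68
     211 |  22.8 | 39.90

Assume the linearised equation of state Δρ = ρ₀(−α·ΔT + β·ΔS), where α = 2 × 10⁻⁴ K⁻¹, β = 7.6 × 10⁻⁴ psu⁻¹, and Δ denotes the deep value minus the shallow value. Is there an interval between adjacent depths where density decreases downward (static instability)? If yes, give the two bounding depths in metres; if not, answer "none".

100–142 m

Evaluate Δρ/ρ₀ = −αΔT + βΔS across each adjacent pair:
  61–76 m: −αΔT+βΔS = −(2 × 10⁻⁴)(-1.7)+(7.6 × 10⁻⁴)(+0.20) = 4.9 × 10⁻⁴ → stable
  76–93 m: −αΔT+βΔS = −(2 × 10⁻⁴)(-2.5)+(7.6 × 10⁻⁴)(-0.45) = 1.6 × 10⁻⁴ → stable
  93–100 m: −αΔT+βΔS = −(2 × 10⁻⁴)(-0.3)+(7.6 × 10⁻⁴)(+1.07) = 8.7 × 10⁻⁴ → stable
  100–142 m: −αΔT+βΔS = −(2 × 10⁻⁴)(+7.6)+(7.6 × 10⁻⁴)(-0.13) = -1.6 × 10⁻³ → UNSTABLE
  142–211 m: −αΔT+βΔS = −(2 × 10⁻⁴)(-6.0)+(7.6 × 10⁻⁴)(+0.22) = 1.4 × 10⁻³ → stable
The 100–142 m interval has Δρ < 0: lighter water underlies denser water.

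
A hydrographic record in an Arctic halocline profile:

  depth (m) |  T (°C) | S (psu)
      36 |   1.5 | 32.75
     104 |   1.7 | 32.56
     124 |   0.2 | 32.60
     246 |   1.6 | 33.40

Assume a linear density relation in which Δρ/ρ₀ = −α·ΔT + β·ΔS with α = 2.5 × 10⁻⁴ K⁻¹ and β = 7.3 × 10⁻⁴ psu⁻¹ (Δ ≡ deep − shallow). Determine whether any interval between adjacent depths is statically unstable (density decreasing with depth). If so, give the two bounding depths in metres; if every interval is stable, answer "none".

36–104 m

Evaluate Δρ/ρ₀ = −αΔT + βΔS across each adjacent pair:
  36–104 m: −αΔT+βΔS = −(2.5 × 10⁻⁴)(+0.2)+(7.3 × 10⁻⁴)(-0.19) = -1.9 × 10⁻⁴ → UNSTABLE
  104–124 m: −αΔT+βΔS = −(2.5 × 10⁻⁴)(-1.5)+(7.3 × 10⁻⁴)(+0.04) = 4.0 × 10⁻⁴ → stable
  124–246 m: −αΔT+βΔS = −(2.5 × 10⁻⁴)(+1.4)+(7.3 × 10⁻⁴)(+0.80) = 2.3 × 10⁻⁴ → stable
The 36–104 m interval has Δρ < 0: lighter water underlies denser water.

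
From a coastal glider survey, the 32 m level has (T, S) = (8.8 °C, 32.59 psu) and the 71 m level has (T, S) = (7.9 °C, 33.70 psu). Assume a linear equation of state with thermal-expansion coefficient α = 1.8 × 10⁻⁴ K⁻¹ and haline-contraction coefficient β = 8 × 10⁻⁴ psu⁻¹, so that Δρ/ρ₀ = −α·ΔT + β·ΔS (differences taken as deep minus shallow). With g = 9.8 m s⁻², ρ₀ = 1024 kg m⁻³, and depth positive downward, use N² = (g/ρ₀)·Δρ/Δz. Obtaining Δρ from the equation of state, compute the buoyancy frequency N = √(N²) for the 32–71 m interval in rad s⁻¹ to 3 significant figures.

0.0162 rad s⁻¹

ΔT = -0.9 K, ΔS = +1.11 psu (deep − shallow).
Δρ/ρ₀ = −αΔT + βΔS = 1.62 × 10⁻⁴ + 8.88 × 10⁻⁴ = 1.05 × 10⁻³, so Δρ ≈ 1.075 kg m⁻³.
N² = (g/ρ₀)·Δρ/Δz = g·(Δρ/ρ₀)/Δz = 9.8 × 1.05 × 10⁻³ / 39 = 2.6385 × 10⁻⁴ s⁻².
N = √(2.6385 × 10⁻⁴) = 0.016243 rad s⁻¹ ≈ 0.0162 rad s⁻¹.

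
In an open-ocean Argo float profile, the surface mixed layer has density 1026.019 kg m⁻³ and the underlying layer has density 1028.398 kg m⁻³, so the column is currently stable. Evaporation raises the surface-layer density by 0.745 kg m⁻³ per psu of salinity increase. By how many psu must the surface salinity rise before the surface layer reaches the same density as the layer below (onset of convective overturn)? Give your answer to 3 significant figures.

3.19 psu

Density deficit of the surface layer: 1028.398 − 1026.019 = 2.379 kg m⁻³.
Required change = 2.379 / 0.745 = 3.19 psu.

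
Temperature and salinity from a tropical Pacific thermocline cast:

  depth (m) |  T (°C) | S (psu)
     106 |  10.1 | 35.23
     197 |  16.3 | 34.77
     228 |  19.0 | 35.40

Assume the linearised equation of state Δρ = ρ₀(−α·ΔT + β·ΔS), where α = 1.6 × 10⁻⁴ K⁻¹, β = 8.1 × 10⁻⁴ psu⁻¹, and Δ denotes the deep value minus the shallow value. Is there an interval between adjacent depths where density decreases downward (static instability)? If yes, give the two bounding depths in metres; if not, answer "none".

106–197 m

Evaluate Δρ/ρ₀ = −αΔT + βΔS across each adjacent pair:
  106–197 m: −αΔT+βΔS = −(1.6 × 10⁻⁴)(+6.2)+(8.1 × 10⁻⁴)(-0.46) = -1.4 × 10⁻³ → UNSTABLE
  197–228 m: −αΔT+βΔS = −(1.6 × 10⁻⁴)(+2.7)+(8.1 × 10⁻⁴)(+0.63) = 7.8 × 10⁻⁵ → stable
The 106–197 m interval has Δρ < 0: lighter water underlies denser water.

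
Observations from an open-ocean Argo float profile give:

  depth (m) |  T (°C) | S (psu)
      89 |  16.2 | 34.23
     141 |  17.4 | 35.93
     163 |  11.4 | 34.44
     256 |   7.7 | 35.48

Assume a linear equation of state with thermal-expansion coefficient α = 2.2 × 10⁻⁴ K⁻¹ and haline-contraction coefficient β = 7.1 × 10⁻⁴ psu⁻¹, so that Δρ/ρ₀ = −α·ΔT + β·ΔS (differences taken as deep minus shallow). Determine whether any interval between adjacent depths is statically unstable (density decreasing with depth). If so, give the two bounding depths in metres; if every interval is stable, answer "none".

none

Evaluate Δρ/ρ₀ = −αΔT + βΔS across each adjacent pair:
  89–141 m: −αΔT+βΔS = −(2.2 × 10⁻⁴)(+1.2)+(7.1 × 10⁻⁴)(+1.70) = 9.4 × 10⁻⁴ → stable
  141–163 m: −αΔT+βΔS = −(2.2 × 10⁻⁴)(-6.0)+(7.1 × 10⁻⁴)(-1.49) = 2.6 × 10⁻⁴ → stable
  163–256 m: −αΔT+βΔS = −(2.2 × 10⁻⁴)(-3.7)+(7.1 × 10⁻⁴)(+1.04) = 1.6 × 10⁻³ → stable
Every interval has Δρ > 0: the column is stably stratified throughout.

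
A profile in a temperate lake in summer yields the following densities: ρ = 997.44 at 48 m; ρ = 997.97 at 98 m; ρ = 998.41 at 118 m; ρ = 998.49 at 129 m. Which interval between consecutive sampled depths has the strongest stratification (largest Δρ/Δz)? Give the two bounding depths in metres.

98–118 m

Compute the density gradient over each adjacent pair:
  48–98 m: Δρ/Δz = 0.53/50 = 0.011 kg m⁻⁴
  98–118 m: Δρ/Δz = 0.44/20 = 0.022 kg m⁻⁴
  118–129 m: Δρ/Δz = 0.08/11 = 7.3 × 10⁻³ kg m⁻⁴
The largest gradient is in the 98–118 m interval — the pycnocline.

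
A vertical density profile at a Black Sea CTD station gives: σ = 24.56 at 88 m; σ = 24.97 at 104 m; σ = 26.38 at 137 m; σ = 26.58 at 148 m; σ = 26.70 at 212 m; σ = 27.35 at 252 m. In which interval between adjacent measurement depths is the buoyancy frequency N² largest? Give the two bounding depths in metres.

104–137 m

Compute the density gradient over each adjacent pair:
  88–104 m: Δρ/Δz = 0.41/16 = 0.026 kg m⁻⁴
  104–137 m: Δρ/Δz = 1.41/33 = 0.043 kg m⁻⁴
  137–148 m: Δρ/Δz = 0.20/11 = 0.018 kg m⁻⁴
  148–212 m: Δρ/Δz = 0.12/64 = 1.9 × 10⁻³ kg m⁻⁴
  212–252 m: Δρ/Δz = 0.65/40 = 0.016 kg m⁻⁴
The largest gradient is in the 104–137 m interval — the pycnocline.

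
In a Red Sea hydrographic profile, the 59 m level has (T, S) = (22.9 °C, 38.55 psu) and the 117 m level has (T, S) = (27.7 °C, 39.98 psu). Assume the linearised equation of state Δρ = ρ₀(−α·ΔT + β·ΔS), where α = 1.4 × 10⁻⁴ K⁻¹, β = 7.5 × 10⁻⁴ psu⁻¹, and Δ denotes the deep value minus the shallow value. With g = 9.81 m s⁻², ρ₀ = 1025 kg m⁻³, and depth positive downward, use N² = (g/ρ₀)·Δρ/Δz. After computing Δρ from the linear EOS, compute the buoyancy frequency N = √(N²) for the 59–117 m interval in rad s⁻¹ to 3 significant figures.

ΔT = +4.8 K, ΔS = +1.43 psu (deep − shallow).
Δρ/ρ₀ = −αΔT + βΔS = -6.72 × 10⁻⁴ + 1.0725 × 10⁻³ = 4.005 × 10⁻⁴, so Δρ ≈ 0.4105 kg m⁻³.
N² = (g/ρ₀)·Δρ/Δz = g·(Δρ/ρ₀)/Δz = 9.81 × 4.005 × 10⁻⁴ / 58 = 6.7740 × 10⁻⁵ s⁻².
N = √(6.7740 × 10⁻⁵) = 8.2304 × 10⁻³ rad s⁻¹ ≈ 8.23 × 10⁻³ rad s⁻¹.

8.23 × 10⁻³ rad s⁻¹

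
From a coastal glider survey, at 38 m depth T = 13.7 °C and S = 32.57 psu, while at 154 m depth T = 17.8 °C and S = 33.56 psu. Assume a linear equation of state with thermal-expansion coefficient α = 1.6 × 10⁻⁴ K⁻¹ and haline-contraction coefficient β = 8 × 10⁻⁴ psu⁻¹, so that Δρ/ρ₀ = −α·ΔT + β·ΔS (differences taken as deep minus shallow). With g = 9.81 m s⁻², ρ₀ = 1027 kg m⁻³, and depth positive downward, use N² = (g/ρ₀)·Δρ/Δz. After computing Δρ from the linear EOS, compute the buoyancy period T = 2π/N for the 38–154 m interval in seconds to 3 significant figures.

ΔT = +4.1 K, ΔS = +0.99 psu (deep − shallow).
Δρ/ρ₀ = −αΔT + βΔS = -6.56 × 10⁻⁴ + 7.92 × 10⁻⁴ = 1.36 × 10⁻⁴, so Δρ ≈ 0.1397 kg m⁻³.
N² = (g/ρ₀)·Δρ/Δz = g·(Δρ/ρ₀)/Δz = 9.81 × 1.36 × 10⁻⁴ / 116 = 1.1501 × 10⁻⁵ s⁻².
N = √(1.1501 × 10⁻⁵) = 3.3913 × 10⁻³ rad s⁻¹ → T = 2π/N = 1.8527 × 10³ s ≈ 1.85 × 10³ s.

1.85 × 10³ s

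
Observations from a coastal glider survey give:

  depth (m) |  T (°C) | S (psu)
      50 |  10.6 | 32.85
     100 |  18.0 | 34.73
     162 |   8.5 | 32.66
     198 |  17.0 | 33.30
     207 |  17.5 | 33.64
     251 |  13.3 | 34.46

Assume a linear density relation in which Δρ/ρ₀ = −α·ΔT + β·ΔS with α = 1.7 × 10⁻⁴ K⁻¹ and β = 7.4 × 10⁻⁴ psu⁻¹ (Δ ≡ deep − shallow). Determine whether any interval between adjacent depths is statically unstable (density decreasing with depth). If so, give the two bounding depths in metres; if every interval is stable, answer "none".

Evaluate Δρ/ρ₀ = −αΔT + βΔS across each adjacent pair:
  50–100 m: −αΔT+βΔS = −(1.7 × 10⁻⁴)(+7.4)+(7.4 × 10⁻⁴)(+1.88) = 1.3 × 10⁻⁴ → stable
  100–162 m: −αΔT+βΔS = −(1.7 × 10⁻⁴)(-9.5)+(7.4 × 10⁻⁴)(-2.07) = 8.3 × 10⁻⁵ → stable
  162–198 m: −αΔT+βΔS = −(1.7 × 10⁻⁴)(+8.5)+(7.4 × 10⁻⁴)(+0.64) = -9.7 × 10⁻⁴ → UNSTABLE
  198–207 m: −αΔT+βΔS = −(1.7 × 10⁻⁴)(+0.5)+(7.4 × 10⁻⁴)(+0.34) = 1.7 × 10⁻⁴ → stable
  207–251 m: −αΔT+βΔS = −(1.7 × 10⁻⁴)(-4.2)+(7.4 × 10⁻⁴)(+0.82) = 1.3 × 10⁻³ → stable
The 162–198 m interval has Δρ < 0: lighter water underlies denser water.

162–198 m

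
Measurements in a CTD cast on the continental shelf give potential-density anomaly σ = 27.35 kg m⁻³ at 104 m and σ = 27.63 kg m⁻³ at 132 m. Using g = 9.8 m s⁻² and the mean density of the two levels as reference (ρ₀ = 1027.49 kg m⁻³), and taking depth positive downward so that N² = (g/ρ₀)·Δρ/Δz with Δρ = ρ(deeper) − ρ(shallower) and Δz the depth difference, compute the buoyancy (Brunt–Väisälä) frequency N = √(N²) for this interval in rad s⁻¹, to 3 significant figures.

9.77 × 10⁻³ rad s⁻¹

Δρ = 1027.63 − 1027.35 = 0.28 kg m⁻³ over Δz = 132 − 104 = 28 m.
N² = (9.8/1027.49) × (0.28/28) = 9.5378 × 10⁻⁵ s⁻².
N = √(9.5378 × 10⁻⁵) = 9.7662 × 10⁻³ rad s⁻¹ ≈ 9.77 × 10⁻³ rad s⁻¹.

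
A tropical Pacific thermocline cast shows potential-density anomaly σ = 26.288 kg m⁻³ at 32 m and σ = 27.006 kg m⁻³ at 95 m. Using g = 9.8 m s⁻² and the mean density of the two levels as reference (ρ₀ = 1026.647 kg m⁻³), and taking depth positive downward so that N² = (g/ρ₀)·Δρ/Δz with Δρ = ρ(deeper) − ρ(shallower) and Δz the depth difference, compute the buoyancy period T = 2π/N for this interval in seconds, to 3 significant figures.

Δρ = 1027.006 − 1026.288 = 0.718 kg m⁻³ over Δz = 95 − 32 = 63 m.
N² = (9.8/1026.647) × (0.718/63) = 1.0879 × 10⁻⁴ s⁻².
N = √(1.0879 × 10⁻⁴) = 0.010430 rad s⁻¹, so T = 2π/N = 602.41 s ≈ 602 s.

602 s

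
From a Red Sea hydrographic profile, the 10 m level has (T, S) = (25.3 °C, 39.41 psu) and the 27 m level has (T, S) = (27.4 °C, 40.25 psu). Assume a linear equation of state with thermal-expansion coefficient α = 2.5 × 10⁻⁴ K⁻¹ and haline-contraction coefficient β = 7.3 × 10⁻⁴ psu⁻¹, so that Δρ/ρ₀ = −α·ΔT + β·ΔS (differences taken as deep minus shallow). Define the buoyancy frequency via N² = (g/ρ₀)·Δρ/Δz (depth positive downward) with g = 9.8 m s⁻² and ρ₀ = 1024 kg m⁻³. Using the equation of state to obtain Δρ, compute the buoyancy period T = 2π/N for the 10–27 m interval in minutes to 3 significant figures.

14.7 min

ΔT = +2.1 K, ΔS = +0.84 psu (deep − shallow).
Δρ/ρ₀ = −αΔT + βΔS = -5.25 × 10⁻⁴ + 6.132 × 10⁻⁴ = 8.82 × 10⁻⁵, so Δρ ≈ 0.09032 kg m⁻³.
N² = (g/ρ₀)·Δρ/Δz = g·(Δρ/ρ₀)/Δz = 9.8 × 8.82 × 10⁻⁵ / 17 = 5.0845 × 10⁻⁵ s⁻².
N = √(5.0845 × 10⁻⁵) = 7.1306 × 10⁻³ rad s⁻¹ → T = 2π/N = 881.16 s = 14.686 min ≈ 14.7 min.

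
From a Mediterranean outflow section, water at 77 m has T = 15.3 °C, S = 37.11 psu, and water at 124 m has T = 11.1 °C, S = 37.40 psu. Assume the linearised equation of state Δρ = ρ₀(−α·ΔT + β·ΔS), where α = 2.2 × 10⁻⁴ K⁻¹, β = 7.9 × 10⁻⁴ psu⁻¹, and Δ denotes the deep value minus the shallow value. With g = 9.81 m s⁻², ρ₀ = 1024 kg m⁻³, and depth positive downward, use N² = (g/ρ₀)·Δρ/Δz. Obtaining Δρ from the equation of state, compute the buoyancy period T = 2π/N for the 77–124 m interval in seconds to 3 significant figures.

ΔT = -4.2 K, ΔS = +0.29 psu (deep − shallow).
Δρ/ρ₀ = −αΔT + βΔS = 9.24 × 10⁻⁴ + 2.291 × 10⁻⁴ = 1.1531 × 10⁻³, so Δρ ≈ 1.181 kg m⁻³.
N² = (g/ρ₀)·Δρ/Δz = g·(Δρ/ρ₀)/Δz = 9.81 × 1.1531 × 10⁻³ / 47 = 2.4068 × 10⁻⁴ s⁻².
N = √(2.4068 × 10⁻⁴) = 0.015514 rad s⁻¹ → T = 2π/N = 405.00 s ≈ 405 s.

405 s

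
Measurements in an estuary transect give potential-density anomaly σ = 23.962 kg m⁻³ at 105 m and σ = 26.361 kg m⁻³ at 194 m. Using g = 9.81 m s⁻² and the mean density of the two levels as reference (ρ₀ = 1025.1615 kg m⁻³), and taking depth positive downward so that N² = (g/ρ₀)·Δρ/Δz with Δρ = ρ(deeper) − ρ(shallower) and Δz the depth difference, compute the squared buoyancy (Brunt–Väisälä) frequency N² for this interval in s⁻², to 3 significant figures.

2.58 × 10⁻⁴ s⁻²

Δρ = 1026.361 − 1023.962 = 2.399 kg m⁻³ over Δz = 194 − 105 = 89 m.
N² = (9.81/1025.1615) × (2.399/89) = 2.5794 × 10⁻⁴ s⁻² ≈ 2.58 × 10⁻⁴ s⁻².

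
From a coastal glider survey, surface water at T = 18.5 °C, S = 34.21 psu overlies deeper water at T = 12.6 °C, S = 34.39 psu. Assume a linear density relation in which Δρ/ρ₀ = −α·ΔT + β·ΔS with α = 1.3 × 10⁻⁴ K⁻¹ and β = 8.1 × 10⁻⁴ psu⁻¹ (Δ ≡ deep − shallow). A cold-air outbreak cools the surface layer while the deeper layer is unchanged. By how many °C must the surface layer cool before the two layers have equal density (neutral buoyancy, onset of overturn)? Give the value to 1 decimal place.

Neutral buoyancy requires Δρ = 0, i.e. −α(T_deep − T_surf′) + β(S_deep − S_surf) = 0.
T_surf′ = T_deep − (β/α)·ΔS = 12.6 − (8.1 × 10⁻⁴/1.3 × 10⁻⁴)·(+0.18) = 11.478 °C.
Cooling required: 18.5 − (11.478) = 7.022 °C.

7.0 °C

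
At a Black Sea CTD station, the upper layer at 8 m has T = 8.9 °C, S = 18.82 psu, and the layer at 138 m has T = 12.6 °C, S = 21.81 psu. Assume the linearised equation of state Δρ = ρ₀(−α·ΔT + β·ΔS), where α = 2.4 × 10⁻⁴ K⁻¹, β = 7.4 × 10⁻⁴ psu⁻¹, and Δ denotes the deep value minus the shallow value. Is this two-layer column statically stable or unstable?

stable

ΔT = 12.6 − 8.9 = +3.7 K and ΔS = 21.81 − 18.82 = +2.99 psu (deep − shallow).
−αΔT = -8.88 × 10⁻⁴; βΔS = 2.2126 × 10⁻³; sum Δρ/ρ₀ = 1.3246 × 10⁻³.
Δρ/ρ₀ > 0, so Δρ > 0: deeper water is denser → statically stable.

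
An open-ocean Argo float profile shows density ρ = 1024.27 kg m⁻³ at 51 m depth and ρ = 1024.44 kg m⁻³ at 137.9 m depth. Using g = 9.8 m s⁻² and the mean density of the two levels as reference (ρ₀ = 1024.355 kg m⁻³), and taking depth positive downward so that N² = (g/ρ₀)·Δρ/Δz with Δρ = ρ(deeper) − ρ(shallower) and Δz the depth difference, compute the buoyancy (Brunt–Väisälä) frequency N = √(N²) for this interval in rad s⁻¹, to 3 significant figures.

Δρ = 1024.44 − 1024.27 = 0.17 kg m⁻³ over Δz = 137.9 − 51 = 86.9 m.
N² = (9.8/1024.355) × (0.17/86.9) = 1.8716 × 10⁻⁵ s⁻².
N = √(1.8716 × 10⁻⁵) = 4.3262 × 10⁻³ rad s⁻¹ ≈ 4.33 × 10⁻³ rad s⁻¹.

4.33 × 10⁻³ rad s⁻¹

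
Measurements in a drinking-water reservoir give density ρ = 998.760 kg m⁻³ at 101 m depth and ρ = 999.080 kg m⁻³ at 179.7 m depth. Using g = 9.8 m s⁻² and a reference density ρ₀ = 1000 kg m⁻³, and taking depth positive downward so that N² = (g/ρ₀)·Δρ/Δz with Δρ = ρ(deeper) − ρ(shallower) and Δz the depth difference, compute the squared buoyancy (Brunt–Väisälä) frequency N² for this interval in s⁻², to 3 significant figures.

3.98 × 10⁻⁵ s⁻²

Δρ = 999.080 − 998.760 = 0.320 kg m⁻³ over Δz = 179.7 − 101 = 78.7 m.
N² = (9.8/1000) × (0.320/78.7) = 3.9848 × 10⁻⁵ s⁻² ≈ 3.98 × 10⁻⁵ s⁻².
N² > 0, so the interval is statically stable.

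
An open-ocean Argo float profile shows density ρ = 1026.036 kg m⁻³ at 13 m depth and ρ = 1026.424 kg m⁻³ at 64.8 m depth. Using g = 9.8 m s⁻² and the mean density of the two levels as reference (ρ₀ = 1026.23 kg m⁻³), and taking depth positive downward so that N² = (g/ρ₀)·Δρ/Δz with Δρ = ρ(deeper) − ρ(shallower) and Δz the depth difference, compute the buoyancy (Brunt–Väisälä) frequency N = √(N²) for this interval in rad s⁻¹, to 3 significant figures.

8.46 × 10⁻³ rad s⁻¹

Δρ = 1026.424 − 1026.036 = 0.388 kg m⁻³ over Δz = 64.8 − 13 = 51.8 m.
N² = (9.8/1026.23) × (0.388/51.8) = 7.1529 × 10⁻⁵ s⁻².
N = √(7.1529 × 10⁻⁵) = 8.4575 × 10⁻³ rad s⁻¹ ≈ 8.46 × 10⁻³ rad s⁻¹.
Since Δρ > 0 the layer is stably stratified.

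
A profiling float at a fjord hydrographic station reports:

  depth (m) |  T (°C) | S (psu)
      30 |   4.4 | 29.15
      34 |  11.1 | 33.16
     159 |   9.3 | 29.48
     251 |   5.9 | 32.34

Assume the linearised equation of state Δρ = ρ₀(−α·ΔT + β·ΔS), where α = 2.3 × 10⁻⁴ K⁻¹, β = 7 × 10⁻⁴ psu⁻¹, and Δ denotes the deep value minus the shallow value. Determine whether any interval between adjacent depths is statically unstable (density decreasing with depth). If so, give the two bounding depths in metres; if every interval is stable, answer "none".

34–159 m

Evaluate Δρ/ρ₀ = −αΔT + βΔS across each adjacent pair:
  30–34 m: −αΔT+βΔS = −(2.3 × 10⁻⁴)(+6.7)+(7 × 10⁻⁴)(+4.01) = 1.3 × 10⁻³ → stable
  34–159 m: −αΔT+βΔS = −(2.3 × 10⁻⁴)(-1.8)+(7 × 10⁻⁴)(-3.68) = -2.2 × 10⁻³ → UNSTABLE
  159–251 m: −αΔT+βΔS = −(2.3 × 10⁻⁴)(-3.4)+(7 × 10⁻⁴)(+2.86) = 2.8 × 10⁻³ → stable
The 34–159 m interval has Δρ < 0: lighter water underlies denser water.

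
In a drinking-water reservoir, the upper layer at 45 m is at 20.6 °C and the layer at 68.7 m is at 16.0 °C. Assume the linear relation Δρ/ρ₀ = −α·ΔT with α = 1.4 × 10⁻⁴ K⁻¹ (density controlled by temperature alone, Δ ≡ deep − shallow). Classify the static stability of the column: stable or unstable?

ΔT = 16.0 − 20.6 = -4.6 K, so Δρ/ρ₀ = −αΔT = 6.44 × 10⁻⁴.
Δρ/ρ₀ > 0, so Δρ > 0: deeper water is denser → statically stable.

stable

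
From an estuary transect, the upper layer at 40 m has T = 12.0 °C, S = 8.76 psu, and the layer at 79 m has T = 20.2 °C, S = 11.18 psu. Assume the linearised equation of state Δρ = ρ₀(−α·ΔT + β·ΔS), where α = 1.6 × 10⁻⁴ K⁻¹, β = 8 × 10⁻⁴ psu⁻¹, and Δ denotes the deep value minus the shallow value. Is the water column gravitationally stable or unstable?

stable

ΔT = 20.2 − 12.0 = +8.2 K and ΔS = 11.18 − 8.76 = +2.42 psu (deep − shallow).
−αΔT = -1.312 × 10⁻³; βΔS = 1.936 × 10⁻³; sum Δρ/ρ₀ = 6.24 × 10⁻⁴.
Δρ/ρ₀ > 0, so Δρ > 0: deeper water is denser → statically stable.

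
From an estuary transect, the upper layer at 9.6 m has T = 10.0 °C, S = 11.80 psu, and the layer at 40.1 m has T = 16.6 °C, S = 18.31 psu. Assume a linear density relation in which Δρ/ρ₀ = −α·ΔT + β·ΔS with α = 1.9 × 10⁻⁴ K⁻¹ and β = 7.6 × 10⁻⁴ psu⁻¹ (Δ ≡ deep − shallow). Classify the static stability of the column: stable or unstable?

ΔT = 16.6 − 10.0 = +6.6 K and ΔS = 18.31 − 11.80 = +6.51 psu (deep − shallow).
−αΔT = -1.254 × 10⁻³; βΔS = 4.9476 × 10⁻³; sum Δρ/ρ₀ = 3.6936 × 10⁻³.
Δρ/ρ₀ > 0, so Δρ > 0: deeper water is denser → statically stable.

stable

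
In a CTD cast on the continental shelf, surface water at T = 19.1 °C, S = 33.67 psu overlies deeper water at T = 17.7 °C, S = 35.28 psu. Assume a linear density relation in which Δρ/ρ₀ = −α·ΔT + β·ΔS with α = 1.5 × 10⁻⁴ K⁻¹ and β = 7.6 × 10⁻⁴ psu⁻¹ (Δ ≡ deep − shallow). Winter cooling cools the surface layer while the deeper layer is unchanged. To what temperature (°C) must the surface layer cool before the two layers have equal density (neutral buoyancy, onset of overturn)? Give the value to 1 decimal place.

9.5 °C

Neutral buoyancy requires Δρ = 0, i.e. −α(T_deep − T_surf′) + β(S_deep − S_surf) = 0.
T_surf′ = T_deep − (β/α)·ΔS = 17.7 − (7.6 × 10⁻⁴/1.5 × 10⁻⁴)·(+1.61) = 9.543 °C.
Cooling required: 19.1 − (9.543) = 9.557 °C.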